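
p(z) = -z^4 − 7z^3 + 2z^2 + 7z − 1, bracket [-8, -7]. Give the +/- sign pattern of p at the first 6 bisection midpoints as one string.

z = -7.5 gives p = -151.9375, negative; keep [-7.5, -7]
z = -7.25 gives p = -41.894531, negative; keep [-7.25, -7]
z = -7.125 gives p = 5.443115, positive; keep [-7.25, -7.125]
z = -7.1875 gives p = -17.6123, negative; keep [-7.1875, -7.125]
z = -7.15625 gives p = -5.9332, negative; keep [-7.15625, -7.125]
z = -7.140625 gives p = -0.2075, negative; keep [-7.140625, -7.125]

--+---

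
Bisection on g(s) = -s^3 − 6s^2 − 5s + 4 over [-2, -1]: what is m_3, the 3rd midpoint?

m = -1.5, g(m) = 1.375 (+); new bracket [-2, -1.5]
m = -1.75, g(m) = -0.265625 (−); new bracket [-1.75, -1.5]
m = -1.625, g(m) = 0.572266 (+); new bracket [-1.75, -1.625]

-1.625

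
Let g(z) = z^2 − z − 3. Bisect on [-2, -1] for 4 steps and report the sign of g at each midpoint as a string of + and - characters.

midpoint -1.5: g = 0.75 > 0 → [-1.5, -1]
midpoint -1.25: g = -0.1875 < 0 → [-1.5, -1.25]
midpoint -1.375: g = 0.265625 > 0 → [-1.375, -1.25]
midpoint -1.3125: g = 0.0352 > 0 → [-1.3125, -1.25]

+-++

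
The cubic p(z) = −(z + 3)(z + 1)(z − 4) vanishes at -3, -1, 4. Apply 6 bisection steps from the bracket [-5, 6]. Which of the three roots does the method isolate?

4

p(0.5) = 18.375 > 0, so the root lies in [0.5, 6]
p(3.25) = 19.921875 > 0, so the root lies in [3.25, 6]
p(4.625) = -26.806641 < 0, so the root lies in [3.25, 4.625]
p(3.9375) = 2.1409 > 0, so the root lies in [3.9375, 4.625]
p(4.28125) = -10.8152 < 0, so the root lies in [3.9375, 4.28125]
p(4.109375) = -3.973 < 0, so the root lies in [3.9375, 4.109375]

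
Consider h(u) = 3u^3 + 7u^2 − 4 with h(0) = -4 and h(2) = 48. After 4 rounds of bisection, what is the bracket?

[0.625, 0.75]

h(1) = 6 > 0, so the root lies in [0, 1]
h(0.5) = -1.875 < 0, so the root lies in [0.5, 1]
h(0.75) = 1.203125 > 0, so the root lies in [0.5, 0.75]
h(0.625) = -0.5332 < 0, so the root lies in [0.625, 0.75]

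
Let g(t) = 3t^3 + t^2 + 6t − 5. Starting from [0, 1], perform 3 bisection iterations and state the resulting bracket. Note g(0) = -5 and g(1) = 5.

[0.625, 0.75]

m = 0.5, g(m) = -1.375 (−); new bracket [0.5, 1]
m = 0.75, g(m) = 1.328125 (+); new bracket [0.5, 0.75]
m = 0.625, g(m) = -0.126953 (−); new bracket [0.625, 0.75]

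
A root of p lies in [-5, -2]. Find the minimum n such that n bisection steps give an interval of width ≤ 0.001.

Width after n steps is 3/2^n. Need 2^n ≥ 3/0.001 = 3000.
2^11 = 2048 < 3000 ≤ 2^12 = 4096, so n = 12.

12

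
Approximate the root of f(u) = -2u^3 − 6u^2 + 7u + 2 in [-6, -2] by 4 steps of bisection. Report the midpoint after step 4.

-3.75

midpoint -4: f = 6 > 0 → [-4, -2]
midpoint -3: f = -19 < 0 → [-4, -3]
midpoint -3.5: f = -10.25 < 0 → [-4, -3.5]
midpoint -3.75: f = -3.1562 < 0 → [-4, -3.75]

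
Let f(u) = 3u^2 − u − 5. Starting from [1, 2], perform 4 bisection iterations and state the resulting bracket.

midpoint 1.5: f = 0.25 > 0 → [1, 1.5]
midpoint 1.25: f = -1.5625 < 0 → [1.25, 1.5]
midpoint 1.375: f = -0.703125 < 0 → [1.375, 1.5]
midpoint 1.4375: f = -0.2383 < 0 → [1.4375, 1.5]

[1.4375, 1.5]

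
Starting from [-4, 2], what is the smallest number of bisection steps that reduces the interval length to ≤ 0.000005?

Width after n steps is 6/2^n. Need 2^n ≥ 6/0.000005 = 1200000.
2^20 = 1048576 < 1200000 ≤ 2^21 = 2097152, so n = 21.

21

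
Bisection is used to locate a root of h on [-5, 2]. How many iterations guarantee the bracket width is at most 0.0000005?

24

Width after n steps is 7/2^n. Need 2^n ≥ 7/0.0000005 = 14000000.
2^23 = 8388608 < 14000000 ≤ 2^24 = 16777216, so n = 24.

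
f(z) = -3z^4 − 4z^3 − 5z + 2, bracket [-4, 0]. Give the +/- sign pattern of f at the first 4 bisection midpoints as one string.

midpoint -2: f = -4 < 0 → [-2, 0]
midpoint -1: f = 8 > 0 → [-2, -1]
midpoint -1.5: f = 7.8125 > 0 → [-2, -1.5]
midpoint -1.75: f = 4.0508 > 0 → [-2, -1.75]

-+++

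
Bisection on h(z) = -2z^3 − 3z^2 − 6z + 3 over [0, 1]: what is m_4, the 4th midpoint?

0.4375

z = 0.5 gives h = -1, negative; keep [0, 0.5]
z = 0.25 gives h = 1.28125, positive; keep [0.25, 0.5]
z = 0.375 gives h = 0.222656, positive; keep [0.375, 0.5]
z = 0.4375 gives h = -0.3667, negative; keep [0.375, 0.4375]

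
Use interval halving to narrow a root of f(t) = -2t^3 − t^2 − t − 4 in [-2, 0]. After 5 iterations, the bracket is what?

[-1.3125, -1.25]

m = -1, f(m) = -2 (−); new bracket [-2, -1]
m = -1.5, f(m) = 2 (+); new bracket [-1.5, -1]
m = -1.25, f(m) = -0.40625 (−); new bracket [-1.5, -1.25]
m = -1.375, f(m) = 0.6836 (+); new bracket [-1.375, -1.25]
m = -1.3125, f(m) = 0.1118 (+); new bracket [-1.3125, -1.25]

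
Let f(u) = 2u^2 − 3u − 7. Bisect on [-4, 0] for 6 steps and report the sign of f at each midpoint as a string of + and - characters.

midpoint -2: f = 7 > 0 → [-2, 0]
midpoint -1: f = -2 < 0 → [-2, -1]
midpoint -1.5: f = 2 > 0 → [-1.5, -1]
midpoint -1.25: f = -0.125 < 0 → [-1.5, -1.25]
midpoint -1.375: f = 0.9062 > 0 → [-1.375, -1.25]
midpoint -1.3125: f = 0.3828 > 0 → [-1.3125, -1.25]

+-+-++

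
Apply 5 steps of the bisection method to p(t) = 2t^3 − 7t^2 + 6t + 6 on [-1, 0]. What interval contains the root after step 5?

t = -0.5 gives p = 1, positive; keep [-1, -0.5]
t = -0.75 gives p = -3.28125, negative; keep [-0.75, -0.5]
t = -0.625 gives p = -0.972656, negative; keep [-0.625, -0.5]
t = -0.5625 gives p = 0.0542, positive; keep [-0.625, -0.5625]
t = -0.59375 gives p = -0.4489, negative; keep [-0.59375, -0.5625]

[-0.59375, -0.5625]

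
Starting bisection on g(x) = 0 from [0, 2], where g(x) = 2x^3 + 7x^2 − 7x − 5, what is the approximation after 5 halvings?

midpoint 1: g = -3 < 0 → [1, 2]
midpoint 1.5: g = 7 > 0 → [1, 1.5]
midpoint 1.25: g = 1.09375 > 0 → [1, 1.25]
midpoint 1.125: g = -1.168 < 0 → [1.125, 1.25]
midpoint 1.1875: g = -0.0923 < 0 → [1.1875, 1.25]

1.1875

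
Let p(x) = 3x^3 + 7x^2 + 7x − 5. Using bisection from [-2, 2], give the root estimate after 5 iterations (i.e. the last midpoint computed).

0.375

p(0) = -5 < 0, so the root lies in [0, 2]
p(1) = 12 > 0, so the root lies in [0, 1]
p(0.5) = 0.625 > 0, so the root lies in [0, 0.5]
p(0.25) = -2.7656 < 0, so the root lies in [0.25, 0.5]
p(0.375) = -1.2324 < 0, so the root lies in [0.375, 0.5]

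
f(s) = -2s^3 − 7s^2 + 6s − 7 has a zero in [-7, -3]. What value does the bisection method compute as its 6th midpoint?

-4.3125

f(-5) = 38 > 0, so the root lies in [-5, -3]
f(-4) = -15 < 0, so the root lies in [-5, -4]
f(-4.5) = 6.5 > 0, so the root lies in [-4.5, -4]
f(-4.25) = -5.4062 < 0, so the root lies in [-4.5, -4.25]
f(-4.375) = 0.2461 > 0, so the root lies in [-4.375, -4.25]
f(-4.3125) = -2.6538 < 0, so the root lies in [-4.375, -4.3125]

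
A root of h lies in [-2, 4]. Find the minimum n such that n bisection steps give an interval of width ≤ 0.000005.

21

Width after n steps is 6/2^n. Need 2^n ≥ 6/0.000005 = 1200000.
2^20 = 1048576 < 1200000 ≤ 2^21 = 2097152, so n = 21.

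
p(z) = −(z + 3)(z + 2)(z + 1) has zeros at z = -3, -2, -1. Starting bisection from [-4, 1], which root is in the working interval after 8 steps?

-1

p(-1.5) = 0.375 > 0, so the root lies in [-1.5, 1]
p(-0.25) = -3.609375 < 0, so the root lies in [-1.5, -0.25]
p(-0.875) = -0.298828 < 0, so the root lies in [-1.5, -0.875]
p(-1.1875) = 0.2761 > 0, so the root lies in [-1.1875, -0.875]
p(-1.03125) = 0.0596 > 0, so the root lies in [-1.03125, -0.875]
p(-0.953125) = -0.1004 < 0, so the root lies in [-1.03125, -0.953125]
p(-0.9921875) = -0.0158 < 0, so the root lies in [-1.03125, -0.9921875]
p(-1.01171875) = 0.023 > 0, so the root lies in [-1.01171875, -0.9921875]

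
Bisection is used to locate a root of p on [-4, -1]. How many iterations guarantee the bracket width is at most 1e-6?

Width after n steps is 3/2^n. Need 2^n ≥ 3/1e-6 = 3000000.
2^21 = 2097152 < 3000000 ≤ 2^22 = 4194304, so n = 22.

22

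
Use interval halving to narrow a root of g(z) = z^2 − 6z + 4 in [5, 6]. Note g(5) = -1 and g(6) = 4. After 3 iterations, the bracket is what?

midpoint 5.5: g = 1.25 > 0 → [5, 5.5]
midpoint 5.25: g = 0.0625 > 0 → [5, 5.25]
midpoint 5.125: g = -0.484375 < 0 → [5.125, 5.25]

[5.125, 5.25]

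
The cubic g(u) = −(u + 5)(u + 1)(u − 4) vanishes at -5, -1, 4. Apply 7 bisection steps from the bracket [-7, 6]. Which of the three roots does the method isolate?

u = -0.5 gives g = 10.125, positive; keep [-0.5, 6]
u = 2.75 gives g = 36.328125, positive; keep [2.75, 6]
u = 4.375 gives g = -18.896484, negative; keep [2.75, 4.375]
u = 3.5625 gives g = 17.0916, positive; keep [3.5625, 4.375]
u = 3.96875 gives g = 1.3926, positive; keep [3.96875, 4.375]
u = 4.171875 gives g = -8.153, negative; keep [3.96875, 4.171875]
u = 4.0703125 gives g = -3.2336, negative; keep [3.96875, 4.0703125]

4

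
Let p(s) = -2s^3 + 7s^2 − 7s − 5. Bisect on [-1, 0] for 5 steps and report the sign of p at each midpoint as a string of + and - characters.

p(-0.5) = 0.5 > 0, so the root lies in [-0.5, 0]
p(-0.25) = -2.78125 < 0, so the root lies in [-0.5, -0.25]
p(-0.375) = -1.285156 < 0, so the root lies in [-0.5, -0.375]
p(-0.4375) = -0.4302 < 0, so the root lies in [-0.5, -0.4375]
p(-0.46875) = 0.0253 > 0, so the root lies in [-0.46875, -0.4375]

+---+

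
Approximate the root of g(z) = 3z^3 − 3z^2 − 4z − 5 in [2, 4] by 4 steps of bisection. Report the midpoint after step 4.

2.125

g(3) = 37 > 0, so the root lies in [2, 3]
g(2.5) = 13.125 > 0, so the root lies in [2, 2.5]
g(2.25) = 4.984375 > 0, so the root lies in [2, 2.25]
g(2.125) = 1.7402 > 0, so the root lies in [2, 2.125]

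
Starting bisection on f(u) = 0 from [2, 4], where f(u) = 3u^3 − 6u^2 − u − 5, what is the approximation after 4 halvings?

2.375

f(3) = 19 > 0, so the root lies in [2, 3]
f(2.5) = 1.875 > 0, so the root lies in [2, 2.5]
f(2.25) = -3.453125 < 0, so the root lies in [2.25, 2.5]
f(2.375) = -1.0293 < 0, so the root lies in [2.375, 2.5]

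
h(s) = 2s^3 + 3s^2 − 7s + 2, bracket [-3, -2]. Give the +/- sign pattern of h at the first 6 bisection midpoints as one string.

m = -2.5, h(m) = 7 (+); new bracket [-3, -2.5]
m = -2.75, h(m) = 2.34375 (+); new bracket [-3, -2.75]
m = -2.875, h(m) = -0.605469 (−); new bracket [-2.875, -2.75]
m = -2.8125, h(m) = 0.9233 (+); new bracket [-2.875, -2.8125]
m = -2.84375, h(m) = 0.1727 (+); new bracket [-2.875, -2.84375]
m = -2.859375, h(m) = -0.2129 (−); new bracket [-2.859375, -2.84375]

++-++-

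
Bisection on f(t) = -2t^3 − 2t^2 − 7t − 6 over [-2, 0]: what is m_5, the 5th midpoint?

f(-1) = 1 > 0, so the root lies in [-1, 0]
f(-0.5) = -2.75 < 0, so the root lies in [-1, -0.5]
f(-0.75) = -1.03125 < 0, so the root lies in [-1, -0.75]
f(-0.875) = -0.0664 < 0, so the root lies in [-1, -0.875]
f(-0.9375) = 0.4526 > 0, so the root lies in [-0.9375, -0.875]

-0.9375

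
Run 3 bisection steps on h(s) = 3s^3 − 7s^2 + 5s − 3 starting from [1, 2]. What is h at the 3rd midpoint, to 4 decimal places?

midpoint 1.5: h = -1.125 < 0 → [1.5, 2]
midpoint 1.75: h = 0.390625 > 0 → [1.5, 1.75]
midpoint 1.625: h = -0.486328 < 0 → [1.625, 1.75]

-0.4863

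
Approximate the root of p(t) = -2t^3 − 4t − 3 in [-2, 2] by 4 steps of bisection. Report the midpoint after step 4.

midpoint 0: p = -3 < 0 → [-2, 0]
midpoint -1: p = 3 > 0 → [-1, 0]
midpoint -0.5: p = -0.75 < 0 → [-1, -0.5]
midpoint -0.75: p = 0.8438 > 0 → [-0.75, -0.5]

-0.75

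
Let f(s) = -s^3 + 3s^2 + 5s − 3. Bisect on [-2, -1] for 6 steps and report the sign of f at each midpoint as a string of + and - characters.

m = -1.5, f(m) = -0.375 (−); new bracket [-2, -1.5]
m = -1.75, f(m) = 2.796875 (+); new bracket [-1.75, -1.5]
m = -1.625, f(m) = 1.087891 (+); new bracket [-1.625, -1.5]
m = -1.5625, f(m) = 0.3264 (+); new bracket [-1.5625, -1.5]
m = -1.53125, f(m) = -0.0317 (−); new bracket [-1.5625, -1.53125]
m = -1.546875, f(m) = 0.1455 (+); new bracket [-1.546875, -1.53125]

-+++-+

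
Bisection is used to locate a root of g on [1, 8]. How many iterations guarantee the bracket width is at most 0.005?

11

Width after n steps is 7/2^n. Need 2^n ≥ 7/0.005 = 1400.
2^10 = 1024 < 1400 ≤ 2^11 = 2048, so n = 11.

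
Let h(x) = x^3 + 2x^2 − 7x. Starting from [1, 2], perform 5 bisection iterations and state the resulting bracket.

h(1.5) = -2.625 < 0, so the root lies in [1.5, 2]
h(1.75) = -0.765625 < 0, so the root lies in [1.75, 2]
h(1.875) = 0.498047 > 0, so the root lies in [1.75, 1.875]
h(1.8125) = -0.1628 < 0, so the root lies in [1.8125, 1.875]
h(1.84375) = 0.1602 > 0, so the root lies in [1.8125, 1.84375]

[1.8125, 1.84375]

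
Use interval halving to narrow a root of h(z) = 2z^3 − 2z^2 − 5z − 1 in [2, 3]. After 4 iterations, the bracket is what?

m = 2.5, h(m) = 5.25 (+); new bracket [2, 2.5]
m = 2.25, h(m) = 0.40625 (+); new bracket [2, 2.25]
m = 2.125, h(m) = -1.464844 (−); new bracket [2.125, 2.25]
m = 2.1875, h(m) = -0.5728 (−); new bracket [2.1875, 2.25]

[2.1875, 2.25]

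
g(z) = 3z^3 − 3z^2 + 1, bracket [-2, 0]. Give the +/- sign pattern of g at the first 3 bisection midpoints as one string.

m = -1, g(m) = -5 (−); new bracket [-1, 0]
m = -0.5, g(m) = -0.125 (−); new bracket [-0.5, 0]
m = -0.25, g(m) = 0.765625 (+); new bracket [-0.5, -0.25]

--+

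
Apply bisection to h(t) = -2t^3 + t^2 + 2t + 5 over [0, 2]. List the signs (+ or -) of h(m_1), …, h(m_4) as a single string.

+++-

h(1) = 6 > 0, so the root lies in [1, 2]
h(1.5) = 3.5 > 0, so the root lies in [1.5, 2]
h(1.75) = 0.84375 > 0, so the root lies in [1.75, 2]
h(1.875) = -0.918 < 0, so the root lies in [1.75, 1.875]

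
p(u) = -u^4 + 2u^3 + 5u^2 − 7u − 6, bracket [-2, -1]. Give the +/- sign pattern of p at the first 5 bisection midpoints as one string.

m = -1.5, p(m) = 3.9375 (+); new bracket [-2, -1.5]
m = -1.75, p(m) = 1.464844 (+); new bracket [-2, -1.75]
m = -1.875, p(m) = -0.840088 (−); new bracket [-1.875, -1.75]
m = -1.8125, p(m) = 0.4123 (+); new bracket [-1.875, -1.8125]
m = -1.84375, p(m) = -0.188 (−); new bracket [-1.84375, -1.8125]

++-+-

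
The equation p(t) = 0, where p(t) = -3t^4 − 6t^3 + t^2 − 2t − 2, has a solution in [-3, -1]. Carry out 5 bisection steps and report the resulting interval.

[-2.25, -2.1875]

t = -2 gives p = 6, positive; keep [-3, -2]
t = -2.5 gives p = -14.1875, negative; keep [-2.5, -2]
t = -2.25 gives p = -0.980469, negative; keep [-2.25, -2]
t = -2.125 gives p = 3.1672, positive; keep [-2.25, -2.125]
t = -2.1875 gives p = 1.2722, positive; keep [-2.25, -2.1875]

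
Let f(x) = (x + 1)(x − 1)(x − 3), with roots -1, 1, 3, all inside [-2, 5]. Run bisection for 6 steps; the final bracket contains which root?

3

m = 1.5, f(m) = -1.875 (−); new bracket [1.5, 5]
m = 3.25, f(m) = 2.390625 (+); new bracket [1.5, 3.25]
m = 2.375, f(m) = -2.900391 (−); new bracket [2.375, 3.25]
m = 2.8125, f(m) = -1.2957 (−); new bracket [2.8125, 3.25]
m = 3.03125, f(m) = 0.2559 (+); new bracket [2.8125, 3.03125]
m = 2.921875, f(m) = -0.5889 (−); new bracket [2.921875, 3.03125]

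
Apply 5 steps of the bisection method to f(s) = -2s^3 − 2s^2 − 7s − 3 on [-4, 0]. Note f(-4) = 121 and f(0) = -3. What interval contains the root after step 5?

midpoint -2: f = 19 > 0 → [-2, 0]
midpoint -1: f = 4 > 0 → [-1, 0]
midpoint -0.5: f = 0.25 > 0 → [-0.5, 0]
midpoint -0.25: f = -1.3438 < 0 → [-0.5, -0.25]
midpoint -0.375: f = -0.5508 < 0 → [-0.5, -0.375]

[-0.5, -0.375]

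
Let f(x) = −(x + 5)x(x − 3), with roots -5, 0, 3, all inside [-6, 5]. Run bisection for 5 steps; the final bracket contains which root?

-5

midpoint -0.5: f = -7.875 < 0 → [-6, -0.5]
midpoint -3.25: f = -35.546875 < 0 → [-6, -3.25]
midpoint -4.625: f = -13.224609 < 0 → [-6, -4.625]
midpoint -5.3125: f = 13.8 > 0 → [-5.3125, -4.625]
midpoint -4.96875: f = -1.2373 < 0 → [-5.3125, -4.96875]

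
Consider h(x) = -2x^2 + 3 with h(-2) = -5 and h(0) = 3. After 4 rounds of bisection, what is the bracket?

[-1.25, -1.125]

midpoint -1: h = 1 > 0 → [-2, -1]
midpoint -1.5: h = -1.5 < 0 → [-1.5, -1]
midpoint -1.25: h = -0.125 < 0 → [-1.25, -1]
midpoint -1.125: h = 0.4688 > 0 → [-1.25, -1.125]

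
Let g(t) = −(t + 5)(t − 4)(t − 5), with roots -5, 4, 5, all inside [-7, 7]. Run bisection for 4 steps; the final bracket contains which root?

-5

t = 0 gives g = -100, negative; keep [-7, 0]
t = -3.5 gives g = -95.625, negative; keep [-7, -3.5]
t = -5.25 gives g = 23.703125, positive; keep [-5.25, -3.5]
t = -4.375 gives g = -49.0723, negative; keep [-5.25, -4.375]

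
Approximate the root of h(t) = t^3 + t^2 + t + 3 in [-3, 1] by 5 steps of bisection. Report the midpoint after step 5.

m = -1, h(m) = 2 (+); new bracket [-3, -1]
m = -2, h(m) = -3 (−); new bracket [-2, -1]
m = -1.5, h(m) = 0.375 (+); new bracket [-2, -1.5]
m = -1.75, h(m) = -1.0469 (−); new bracket [-1.75, -1.5]
m = -1.625, h(m) = -0.2754 (−); new bracket [-1.625, -1.5]

-1.625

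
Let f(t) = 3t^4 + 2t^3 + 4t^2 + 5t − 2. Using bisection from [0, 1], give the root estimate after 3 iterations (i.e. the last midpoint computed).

0.375

m = 0.5, f(m) = 1.9375 (+); new bracket [0, 0.5]
m = 0.25, f(m) = -0.457031 (−); new bracket [0.25, 0.5]
m = 0.375, f(m) = 0.602295 (+); new bracket [0.25, 0.375]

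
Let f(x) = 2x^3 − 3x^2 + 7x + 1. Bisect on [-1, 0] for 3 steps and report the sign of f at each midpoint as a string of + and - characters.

--+

f(-0.5) = -3.5 < 0, so the root lies in [-0.5, 0]
f(-0.25) = -0.96875 < 0, so the root lies in [-0.25, 0]
f(-0.125) = 0.074219 > 0, so the root lies in [-0.25, -0.125]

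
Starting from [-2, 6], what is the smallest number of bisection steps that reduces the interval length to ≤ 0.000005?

21

Width after n steps is 8/2^n. Need 2^n ≥ 8/0.000005 = 1600000.
2^20 = 1048576 < 1600000 ≤ 2^21 = 2097152, so n = 21.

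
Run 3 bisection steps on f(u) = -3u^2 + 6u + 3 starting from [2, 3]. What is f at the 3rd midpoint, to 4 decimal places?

m = 2.5, f(m) = -0.75 (−); new bracket [2, 2.5]
m = 2.25, f(m) = 1.3125 (+); new bracket [2.25, 2.5]
m = 2.375, f(m) = 0.328125 (+); new bracket [2.375, 2.5]

0.3281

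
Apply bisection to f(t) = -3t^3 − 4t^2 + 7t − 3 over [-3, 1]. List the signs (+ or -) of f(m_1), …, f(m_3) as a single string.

t = -1 gives f = -11, negative; keep [-3, -1]
t = -2 gives f = -9, negative; keep [-3, -2]
t = -2.5 gives f = 1.375, positive; keep [-2.5, -2]

--+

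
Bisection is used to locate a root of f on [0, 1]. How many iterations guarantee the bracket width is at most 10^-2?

7

Width after n steps is 1/2^n. Need 2^n ≥ 1/10^-2 = 100.
2^6 = 64 < 100 ≤ 2^7 = 128, so n = 7.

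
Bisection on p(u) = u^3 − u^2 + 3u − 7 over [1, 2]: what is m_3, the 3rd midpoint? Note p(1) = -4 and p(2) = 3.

p(1.5) = -1.375 < 0, so the root lies in [1.5, 2]
p(1.75) = 0.546875 > 0, so the root lies in [1.5, 1.75]
p(1.625) = -0.474609 < 0, so the root lies in [1.625, 1.75]

1.625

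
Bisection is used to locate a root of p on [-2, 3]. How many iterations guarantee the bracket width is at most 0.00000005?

27

Width after n steps is 5/2^n. Need 2^n ≥ 5/0.00000005 = 100000000.
2^26 = 67108864 < 100000000 ≤ 2^27 = 134217728, so n = 27.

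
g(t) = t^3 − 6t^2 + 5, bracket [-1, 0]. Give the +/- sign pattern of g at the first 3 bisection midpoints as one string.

g(-0.5) = 3.375 > 0, so the root lies in [-1, -0.5]
g(-0.75) = 1.203125 > 0, so the root lies in [-1, -0.75]
g(-0.875) = -0.263672 < 0, so the root lies in [-0.875, -0.75]

++-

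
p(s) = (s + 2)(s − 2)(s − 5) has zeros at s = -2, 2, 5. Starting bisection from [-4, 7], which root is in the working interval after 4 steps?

p(1.5) = 6.125 > 0, so the root lies in [-4, 1.5]
p(-1.25) = 15.234375 > 0, so the root lies in [-4, -1.25]
p(-2.625) = -22.041016 < 0, so the root lies in [-2.625, -1.25]
p(-1.9375) = 1.7073 > 0, so the root lies in [-2.625, -1.9375]

-2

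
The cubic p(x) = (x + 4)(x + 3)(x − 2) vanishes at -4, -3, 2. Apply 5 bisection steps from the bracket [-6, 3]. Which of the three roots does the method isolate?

p(-1.5) = -13.125 < 0, so the root lies in [-1.5, 3]
p(0.75) = -22.265625 < 0, so the root lies in [0.75, 3]
p(1.875) = -3.580078 < 0, so the root lies in [1.875, 3]
p(2.4375) = 15.3142 > 0, so the root lies in [1.875, 2.4375]
p(2.15625) = 4.9599 > 0, so the root lies in [1.875, 2.15625]

2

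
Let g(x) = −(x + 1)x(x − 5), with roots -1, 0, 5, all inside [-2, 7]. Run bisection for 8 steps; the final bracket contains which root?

g(2.5) = 21.875 > 0, so the root lies in [2.5, 7]
g(4.75) = 6.828125 > 0, so the root lies in [4.75, 7]
g(5.875) = -35.341797 < 0, so the root lies in [4.75, 5.875]
g(5.3125) = -10.4797 < 0, so the root lies in [4.75, 5.3125]
g(5.03125) = -0.9483 < 0, so the root lies in [4.75, 5.03125]
g(4.890625) = 3.151 > 0, so the root lies in [4.890625, 5.03125]
g(4.9609375) = 1.1551 > 0, so the root lies in [4.9609375, 5.03125]
g(4.99609375) = 0.117 > 0, so the root lies in [4.99609375, 5.03125]

5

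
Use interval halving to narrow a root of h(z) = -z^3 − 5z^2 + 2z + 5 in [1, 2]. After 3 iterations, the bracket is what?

[1, 1.125]

midpoint 1.5: h = -6.625 < 0 → [1, 1.5]
midpoint 1.25: h = -2.265625 < 0 → [1, 1.25]
midpoint 1.125: h = -0.501953 < 0 → [1, 1.125]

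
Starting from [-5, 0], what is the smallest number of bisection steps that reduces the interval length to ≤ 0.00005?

Width after n steps is 5/2^n. Need 2^n ≥ 5/0.00005 = 100000.
2^16 = 65536 < 100000 ≤ 2^17 = 131072, so n = 17.

17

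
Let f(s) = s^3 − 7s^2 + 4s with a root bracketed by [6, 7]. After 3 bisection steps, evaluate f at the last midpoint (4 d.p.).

0.0996

midpoint 6.5: f = 4.875 > 0 → [6, 6.5]
midpoint 6.25: f = -4.296875 < 0 → [6.25, 6.5]
midpoint 6.375: f = 0.099609 > 0 → [6.25, 6.375]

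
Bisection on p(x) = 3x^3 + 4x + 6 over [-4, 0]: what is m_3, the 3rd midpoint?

p(-2) = -26 < 0, so the root lies in [-2, 0]
p(-1) = -1 < 0, so the root lies in [-1, 0]
p(-0.5) = 3.625 > 0, so the root lies in [-1, -0.5]

-0.5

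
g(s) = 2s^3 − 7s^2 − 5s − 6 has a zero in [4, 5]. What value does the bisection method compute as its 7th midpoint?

4.2578125

g(4.5) = 12 > 0, so the root lies in [4, 4.5]
g(4.25) = -0.15625 < 0, so the root lies in [4.25, 4.5]
g(4.375) = 5.621094 > 0, so the root lies in [4.25, 4.375]
g(4.3125) = 2.6587 > 0, so the root lies in [4.25, 4.3125]
g(4.28125) = 1.233 > 0, so the root lies in [4.25, 4.28125]
g(4.265625) = 0.5338 > 0, so the root lies in [4.25, 4.265625]
g(4.2578125) = 0.1877 > 0, so the root lies in [4.25, 4.2578125]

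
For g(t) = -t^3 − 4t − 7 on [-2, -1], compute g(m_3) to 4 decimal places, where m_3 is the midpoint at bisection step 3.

1.0996

m = -1.5, g(m) = 2.375 (+); new bracket [-1.5, -1]
m = -1.25, g(m) = -0.046875 (−); new bracket [-1.5, -1.25]
m = -1.375, g(m) = 1.099609 (+); new bracket [-1.375, -1.25]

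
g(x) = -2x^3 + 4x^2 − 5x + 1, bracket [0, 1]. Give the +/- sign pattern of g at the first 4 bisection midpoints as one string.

x = 0.5 gives g = -0.75, negative; keep [0, 0.5]
x = 0.25 gives g = -0.03125, negative; keep [0, 0.25]
x = 0.125 gives g = 0.433594, positive; keep [0.125, 0.25]
x = 0.1875 gives g = 0.1899, positive; keep [0.1875, 0.25]

--++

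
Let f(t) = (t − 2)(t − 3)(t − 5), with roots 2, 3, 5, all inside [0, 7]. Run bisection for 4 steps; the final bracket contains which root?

5

f(3.5) = -1.125 < 0, so the root lies in [3.5, 7]
f(5.25) = 1.828125 > 0, so the root lies in [3.5, 5.25]
f(4.375) = -2.041016 < 0, so the root lies in [4.375, 5.25]
f(4.8125) = -0.9558 < 0, so the root lies in [4.8125, 5.25]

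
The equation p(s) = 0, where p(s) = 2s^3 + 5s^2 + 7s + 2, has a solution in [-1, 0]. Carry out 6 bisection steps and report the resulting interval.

s = -0.5 gives p = -0.5, negative; keep [-0.5, 0]
s = -0.25 gives p = 0.53125, positive; keep [-0.5, -0.25]
s = -0.375 gives p = -0.027344, negative; keep [-0.375, -0.25]
s = -0.3125 gives p = 0.2397, positive; keep [-0.375, -0.3125]
s = -0.34375 gives p = 0.1033, positive; keep [-0.375, -0.34375]
s = -0.359375 gives p = 0.0373, positive; keep [-0.375, -0.359375]

[-0.375, -0.359375]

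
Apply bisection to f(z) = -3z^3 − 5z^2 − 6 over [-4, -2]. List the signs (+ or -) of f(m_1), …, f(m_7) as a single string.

++++---

midpoint -3: f = 30 > 0 → [-3, -2]
midpoint -2.5: f = 9.625 > 0 → [-2.5, -2]
midpoint -2.25: f = 2.859375 > 0 → [-2.25, -2]
midpoint -2.125: f = 0.209 > 0 → [-2.125, -2]
midpoint -2.0625: f = -0.9485 < 0 → [-2.125, -2.0625]
midpoint -2.09375: f = -0.3833 < 0 → [-2.125, -2.09375]
midpoint -2.109375: f = -0.0906 < 0 → [-2.125, -2.109375]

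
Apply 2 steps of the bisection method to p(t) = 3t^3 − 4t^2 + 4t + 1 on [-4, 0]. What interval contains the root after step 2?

[-1, 0]

t = -2 gives p = -47, negative; keep [-2, 0]
t = -1 gives p = -10, negative; keep [-1, 0]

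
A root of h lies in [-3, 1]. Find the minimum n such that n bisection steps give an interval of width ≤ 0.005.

10

Width after n steps is 4/2^n. Need 2^n ≥ 4/0.005 = 800.
2^9 = 512 < 800 ≤ 2^10 = 1024, so n = 10.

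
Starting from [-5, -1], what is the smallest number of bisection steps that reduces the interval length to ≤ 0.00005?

Width after n steps is 4/2^n. Need 2^n ≥ 4/0.00005 = 80000.
2^16 = 65536 < 80000 ≤ 2^17 = 131072, so n = 17.

17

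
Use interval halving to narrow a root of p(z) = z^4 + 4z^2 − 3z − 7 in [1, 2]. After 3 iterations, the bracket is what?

[1.25, 1.375]

p(1.5) = 2.5625 > 0, so the root lies in [1, 1.5]
p(1.25) = -2.058594 < 0, so the root lies in [1.25, 1.5]
p(1.375) = 0.011963 > 0, so the root lies in [1.25, 1.375]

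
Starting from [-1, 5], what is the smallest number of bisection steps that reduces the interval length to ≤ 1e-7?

Width after n steps is 6/2^n. Need 2^n ≥ 6/1e-7 = 60000000.
2^25 = 33554432 < 60000000 ≤ 2^26 = 67108864, so n = 26.

26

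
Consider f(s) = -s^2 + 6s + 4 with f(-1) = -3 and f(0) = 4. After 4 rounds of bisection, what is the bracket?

midpoint -0.5: f = 0.75 > 0 → [-1, -0.5]
midpoint -0.75: f = -1.0625 < 0 → [-0.75, -0.5]
midpoint -0.625: f = -0.140625 < 0 → [-0.625, -0.5]
midpoint -0.5625: f = 0.3086 > 0 → [-0.625, -0.5625]

[-0.625, -0.5625]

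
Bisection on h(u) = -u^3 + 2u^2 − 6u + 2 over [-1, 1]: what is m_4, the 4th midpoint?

h(0) = 2 > 0, so the root lies in [0, 1]
h(0.5) = -0.625 < 0, so the root lies in [0, 0.5]
h(0.25) = 0.609375 > 0, so the root lies in [0.25, 0.5]
h(0.375) = -0.0215 < 0, so the root lies in [0.25, 0.375]

0.375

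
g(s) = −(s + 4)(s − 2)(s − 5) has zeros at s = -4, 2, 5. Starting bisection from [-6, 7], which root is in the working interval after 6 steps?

-4

g(0.5) = -30.375 < 0, so the root lies in [-6, 0.5]
g(-2.75) = -46.015625 < 0, so the root lies in [-6, -2.75]
g(-4.375) = 22.412109 > 0, so the root lies in [-4.375, -2.75]
g(-3.5625) = -20.8376 < 0, so the root lies in [-4.375, -3.5625]
g(-3.96875) = -1.6729 < 0, so the root lies in [-4.375, -3.96875]
g(-4.171875) = 9.7294 > 0, so the root lies in [-4.171875, -3.96875]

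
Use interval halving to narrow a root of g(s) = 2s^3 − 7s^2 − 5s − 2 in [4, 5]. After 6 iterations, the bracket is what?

m = 4.5, g(m) = 16 (+); new bracket [4, 4.5]
m = 4.25, g(m) = 3.84375 (+); new bracket [4, 4.25]
m = 4.125, g(m) = -1.355469 (−); new bracket [4.125, 4.25]
m = 4.1875, g(m) = 1.1733 (+); new bracket [4.125, 4.1875]
m = 4.15625, g(m) = -0.1086 (−); new bracket [4.15625, 4.1875]
m = 4.171875, g(m) = 0.528 (+); new bracket [4.15625, 4.171875]

[4.15625, 4.171875]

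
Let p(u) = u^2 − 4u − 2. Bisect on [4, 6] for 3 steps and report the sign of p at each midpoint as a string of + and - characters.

++-

p(5) = 3 > 0, so the root lies in [4, 5]
p(4.5) = 0.25 > 0, so the root lies in [4, 4.5]
p(4.25) = -0.9375 < 0, so the root lies in [4.25, 4.5]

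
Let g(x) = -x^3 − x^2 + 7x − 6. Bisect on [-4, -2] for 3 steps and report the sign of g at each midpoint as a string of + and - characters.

m = -3, g(m) = -9 (−); new bracket [-4, -3]
m = -3.5, g(m) = 0.125 (+); new bracket [-3.5, -3]
m = -3.25, g(m) = -4.984375 (−); new bracket [-3.5, -3.25]

-+-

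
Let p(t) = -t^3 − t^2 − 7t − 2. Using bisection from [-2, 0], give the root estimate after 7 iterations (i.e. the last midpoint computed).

m = -1, p(m) = 5 (+); new bracket [-1, 0]
m = -0.5, p(m) = 1.375 (+); new bracket [-0.5, 0]
m = -0.25, p(m) = -0.296875 (−); new bracket [-0.5, -0.25]
m = -0.375, p(m) = 0.5371 (+); new bracket [-0.375, -0.25]
m = -0.3125, p(m) = 0.1204 (+); new bracket [-0.3125, -0.25]
m = -0.28125, p(m) = -0.0881 (−); new bracket [-0.3125, -0.28125]
m = -0.296875, p(m) = 0.0162 (+); new bracket [-0.296875, -0.28125]

-0.296875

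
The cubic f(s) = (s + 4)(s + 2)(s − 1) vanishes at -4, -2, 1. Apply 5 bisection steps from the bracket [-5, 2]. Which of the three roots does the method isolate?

1

f(-1.5) = -3.125 < 0, so the root lies in [-1.5, 2]
f(0.25) = -7.171875 < 0, so the root lies in [0.25, 2]
f(1.125) = 2.001953 > 0, so the root lies in [0.25, 1.125]
f(0.6875) = -3.9368 < 0, so the root lies in [0.6875, 1.125]
f(0.90625) = -1.3368 < 0, so the root lies in [0.90625, 1.125]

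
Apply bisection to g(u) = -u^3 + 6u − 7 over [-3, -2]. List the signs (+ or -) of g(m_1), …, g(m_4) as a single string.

g(-2.5) = -6.375 < 0, so the root lies in [-3, -2.5]
g(-2.75) = -2.703125 < 0, so the root lies in [-3, -2.75]
g(-2.875) = -0.486328 < 0, so the root lies in [-3, -2.875]
g(-2.9375) = 0.7224 > 0, so the root lies in [-2.9375, -2.875]

---+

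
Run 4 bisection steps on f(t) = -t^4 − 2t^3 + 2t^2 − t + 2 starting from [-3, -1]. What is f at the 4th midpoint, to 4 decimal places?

midpoint -2: f = 12 > 0 → [-3, -2]
midpoint -2.5: f = 9.1875 > 0 → [-3, -2.5]
midpoint -2.75: f = 4.277344 > 0 → [-3, -2.75]
midpoint -2.875: f = 0.613 > 0 → [-3, -2.875]

0.6130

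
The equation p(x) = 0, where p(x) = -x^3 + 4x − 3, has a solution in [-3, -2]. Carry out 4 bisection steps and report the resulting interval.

midpoint -2.5: p = 2.625 > 0 → [-2.5, -2]
midpoint -2.25: p = -0.609375 < 0 → [-2.5, -2.25]
midpoint -2.375: p = 0.896484 > 0 → [-2.375, -2.25]
midpoint -2.3125: p = 0.1165 > 0 → [-2.3125, -2.25]

[-2.3125, -2.25]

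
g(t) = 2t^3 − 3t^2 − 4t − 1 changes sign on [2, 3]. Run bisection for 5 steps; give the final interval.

[2.40625, 2.4375]

m = 2.5, g(m) = 1.5 (+); new bracket [2, 2.5]
m = 2.25, g(m) = -2.40625 (−); new bracket [2.25, 2.5]
m = 2.375, g(m) = -0.628906 (−); new bracket [2.375, 2.5]
m = 2.4375, g(m) = 0.3901 (+); new bracket [2.375, 2.4375]
m = 2.40625, g(m) = -0.1306 (−); new bracket [2.40625, 2.4375]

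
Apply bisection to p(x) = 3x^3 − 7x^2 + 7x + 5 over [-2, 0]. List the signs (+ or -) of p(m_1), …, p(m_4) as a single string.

--++

x = -1 gives p = -12, negative; keep [-1, 0]
x = -0.5 gives p = -0.625, negative; keep [-0.5, 0]
x = -0.25 gives p = 2.765625, positive; keep [-0.5, -0.25]
x = -0.375 gives p = 1.2324, positive; keep [-0.5, -0.375]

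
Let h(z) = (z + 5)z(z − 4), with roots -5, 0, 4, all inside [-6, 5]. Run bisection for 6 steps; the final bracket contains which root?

-5

z = -0.5 gives h = 10.125, positive; keep [-6, -0.5]
z = -3.25 gives h = 41.234375, positive; keep [-6, -3.25]
z = -4.625 gives h = 14.958984, positive; keep [-6, -4.625]
z = -5.3125 gives h = -15.4602, negative; keep [-5.3125, -4.625]
z = -4.96875 gives h = 1.3926, positive; keep [-5.3125, -4.96875]
z = -5.140625 gives h = -6.6078, negative; keep [-5.140625, -4.96875]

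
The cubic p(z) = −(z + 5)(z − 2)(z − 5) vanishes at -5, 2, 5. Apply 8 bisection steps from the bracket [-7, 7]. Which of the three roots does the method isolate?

-5

m = 0, p(m) = -50 (−); new bracket [-7, 0]
m = -3.5, p(m) = -70.125 (−); new bracket [-7, -3.5]
m = -5.25, p(m) = 18.578125 (+); new bracket [-5.25, -3.5]
m = -4.375, p(m) = -37.3535 (−); new bracket [-5.25, -4.375]
m = -4.8125, p(m) = -12.5339 (−); new bracket [-5.25, -4.8125]
m = -5.03125, p(m) = 2.2041 (+); new bracket [-5.03125, -4.8125]
m = -4.921875, p(m) = -5.3655 (−); new bracket [-5.03125, -4.921875]
m = -4.9765625, p(m) = -1.6313 (−); new bracket [-5.03125, -4.9765625]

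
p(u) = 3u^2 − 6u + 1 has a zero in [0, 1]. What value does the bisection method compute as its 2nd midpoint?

midpoint 0.5: p = -1.25 < 0 → [0, 0.5]
midpoint 0.25: p = -0.3125 < 0 → [0, 0.25]

0.25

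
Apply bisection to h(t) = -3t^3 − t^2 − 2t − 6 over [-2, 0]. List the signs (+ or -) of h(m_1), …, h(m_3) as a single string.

h(-1) = -2 < 0, so the root lies in [-2, -1]
h(-1.5) = 4.875 > 0, so the root lies in [-1.5, -1]
h(-1.25) = 0.796875 > 0, so the root lies in [-1.25, -1]

-++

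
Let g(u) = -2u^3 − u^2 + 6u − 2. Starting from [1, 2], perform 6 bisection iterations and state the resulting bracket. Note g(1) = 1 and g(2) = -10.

midpoint 1.5: g = -2 < 0 → [1, 1.5]
midpoint 1.25: g = 0.03125 > 0 → [1.25, 1.5]
midpoint 1.375: g = -0.839844 < 0 → [1.25, 1.375]
midpoint 1.3125: g = -0.3696 < 0 → [1.25, 1.3125]
midpoint 1.28125: g = -0.1607 < 0 → [1.25, 1.28125]
midpoint 1.265625: g = -0.0626 < 0 → [1.25, 1.265625]

[1.25, 1.265625]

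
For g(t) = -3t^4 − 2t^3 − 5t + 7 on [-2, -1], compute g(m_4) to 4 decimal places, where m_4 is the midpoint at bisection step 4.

m = -1.5, g(m) = 6.0625 (+); new bracket [-2, -1.5]
m = -1.75, g(m) = -1.667969 (−); new bracket [-1.75, -1.5]
m = -1.625, g(m) = 2.78833 (+); new bracket [-1.75, -1.625]
m = -1.6875, g(m) = 0.7209 (+); new bracket [-1.75, -1.6875]

0.7209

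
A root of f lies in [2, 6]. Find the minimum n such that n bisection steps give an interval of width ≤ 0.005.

10

Width after n steps is 4/2^n. Need 2^n ≥ 4/0.005 = 800.
2^9 = 512 < 800 ≤ 2^10 = 1024, so n = 10.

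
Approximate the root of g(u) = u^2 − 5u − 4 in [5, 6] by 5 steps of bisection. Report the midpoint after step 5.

midpoint 5.5: g = -1.25 < 0 → [5.5, 6]
midpoint 5.75: g = 0.3125 > 0 → [5.5, 5.75]
midpoint 5.625: g = -0.484375 < 0 → [5.625, 5.75]
midpoint 5.6875: g = -0.0898 < 0 → [5.6875, 5.75]
midpoint 5.71875: g = 0.1104 > 0 → [5.6875, 5.71875]

5.71875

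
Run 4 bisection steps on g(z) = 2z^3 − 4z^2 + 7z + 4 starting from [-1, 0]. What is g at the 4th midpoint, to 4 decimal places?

0.0044

z = -0.5 gives g = -0.75, negative; keep [-0.5, 0]
z = -0.25 gives g = 1.96875, positive; keep [-0.5, -0.25]
z = -0.375 gives g = 0.707031, positive; keep [-0.5, -0.375]
z = -0.4375 gives g = 0.0044, positive; keep [-0.5, -0.4375]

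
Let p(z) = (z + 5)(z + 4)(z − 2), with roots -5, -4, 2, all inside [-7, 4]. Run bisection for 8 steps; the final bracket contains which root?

2

p(-1.5) = -30.625 < 0, so the root lies in [-1.5, 4]
p(1.25) = -24.609375 < 0, so the root lies in [1.25, 4]
p(2.625) = 31.572266 > 0, so the root lies in [1.25, 2.625]
p(1.9375) = -2.5745 < 0, so the root lies in [1.9375, 2.625]
p(2.28125) = 12.8631 > 0, so the root lies in [1.9375, 2.28125]
p(2.109375) = 4.7506 > 0, so the root lies in [1.9375, 2.109375]
p(2.0234375) = 0.9915 > 0, so the root lies in [1.9375, 2.0234375]
p(1.98046875) = -0.8154 < 0, so the root lies in [1.98046875, 2.0234375]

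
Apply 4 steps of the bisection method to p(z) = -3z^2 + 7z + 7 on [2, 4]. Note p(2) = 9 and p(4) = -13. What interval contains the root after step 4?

[3, 3.125]

p(3) = 1 > 0, so the root lies in [3, 4]
p(3.5) = -5.25 < 0, so the root lies in [3, 3.5]
p(3.25) = -1.9375 < 0, so the root lies in [3, 3.25]
p(3.125) = -0.4219 < 0, so the root lies in [3, 3.125]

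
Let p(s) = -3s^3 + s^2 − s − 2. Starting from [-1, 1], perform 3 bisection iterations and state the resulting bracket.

midpoint 0: p = -2 < 0 → [-1, 0]
midpoint -0.5: p = -0.875 < 0 → [-1, -0.5]
midpoint -0.75: p = 0.578125 > 0 → [-0.75, -0.5]

[-0.75, -0.5]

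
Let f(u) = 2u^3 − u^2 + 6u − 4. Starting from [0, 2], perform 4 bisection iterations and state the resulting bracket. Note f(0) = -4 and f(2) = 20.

[0.625, 0.75]

f(1) = 3 > 0, so the root lies in [0, 1]
f(0.5) = -1 < 0, so the root lies in [0.5, 1]
f(0.75) = 0.78125 > 0, so the root lies in [0.5, 0.75]
f(0.625) = -0.1523 < 0, so the root lies in [0.625, 0.75]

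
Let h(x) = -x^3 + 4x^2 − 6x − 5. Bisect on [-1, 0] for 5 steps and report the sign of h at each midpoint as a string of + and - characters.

-++-+

h(-0.5) = -0.875 < 0, so the root lies in [-1, -0.5]
h(-0.75) = 2.171875 > 0, so the root lies in [-0.75, -0.5]
h(-0.625) = 0.556641 > 0, so the root lies in [-0.625, -0.5]
h(-0.5625) = -0.1814 < 0, so the root lies in [-0.625, -0.5625]
h(-0.59375) = 0.182 > 0, so the root lies in [-0.59375, -0.5625]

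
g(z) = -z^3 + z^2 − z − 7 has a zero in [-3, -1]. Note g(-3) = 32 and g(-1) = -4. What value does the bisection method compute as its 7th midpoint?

g(-2) = 7 > 0, so the root lies in [-2, -1]
g(-1.5) = 0.125 > 0, so the root lies in [-1.5, -1]
g(-1.25) = -2.234375 < 0, so the root lies in [-1.5, -1.25]
g(-1.375) = -1.1348 < 0, so the root lies in [-1.5, -1.375]
g(-1.4375) = -0.5256 < 0, so the root lies in [-1.5, -1.4375]
g(-1.46875) = -0.2056 < 0, so the root lies in [-1.5, -1.46875]
g(-1.484375) = -0.0416 < 0, so the root lies in [-1.5, -1.484375]

-1.484375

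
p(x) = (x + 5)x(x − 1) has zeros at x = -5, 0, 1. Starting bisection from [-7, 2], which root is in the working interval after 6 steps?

-5

p(-2.5) = 21.875 > 0, so the root lies in [-7, -2.5]
p(-4.75) = 6.828125 > 0, so the root lies in [-7, -4.75]
p(-5.875) = -35.341797 < 0, so the root lies in [-5.875, -4.75]
p(-5.3125) = -10.4797 < 0, so the root lies in [-5.3125, -4.75]
p(-5.03125) = -0.9483 < 0, so the root lies in [-5.03125, -4.75]
p(-4.890625) = 3.151 > 0, so the root lies in [-5.03125, -4.890625]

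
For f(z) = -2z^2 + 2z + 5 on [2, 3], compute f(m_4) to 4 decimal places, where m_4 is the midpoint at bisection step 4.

midpoint 2.5: f = -2.5 < 0 → [2, 2.5]
midpoint 2.25: f = -0.625 < 0 → [2, 2.25]
midpoint 2.125: f = 0.21875 > 0 → [2.125, 2.25]
midpoint 2.1875: f = -0.1953 < 0 → [2.125, 2.1875]

-0.1953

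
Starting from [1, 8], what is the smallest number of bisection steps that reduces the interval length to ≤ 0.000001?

Width after n steps is 7/2^n. Need 2^n ≥ 7/0.000001 = 7000000.
2^22 = 4194304 < 7000000 ≤ 2^23 = 8388608, so n = 23.

23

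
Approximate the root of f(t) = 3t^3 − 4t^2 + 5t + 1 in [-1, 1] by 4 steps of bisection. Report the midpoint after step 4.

-0.125

f(0) = 1 > 0, so the root lies in [-1, 0]
f(-0.5) = -2.875 < 0, so the root lies in [-0.5, 0]
f(-0.25) = -0.546875 < 0, so the root lies in [-0.25, 0]
f(-0.125) = 0.3066 > 0, so the root lies in [-0.25, -0.125]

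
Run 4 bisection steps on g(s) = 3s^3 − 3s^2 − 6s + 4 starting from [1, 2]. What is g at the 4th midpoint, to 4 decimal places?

m = 1.5, g(m) = -1.625 (−); new bracket [1.5, 2]
m = 1.75, g(m) = 0.390625 (+); new bracket [1.5, 1.75]
m = 1.625, g(m) = -0.798828 (−); new bracket [1.625, 1.75]
m = 1.6875, g(m) = -0.2517 (−); new bracket [1.6875, 1.75]

-0.2517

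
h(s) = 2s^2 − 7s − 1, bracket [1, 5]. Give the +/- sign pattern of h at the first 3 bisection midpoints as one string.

h(3) = -4 < 0, so the root lies in [3, 5]
h(4) = 3 > 0, so the root lies in [3, 4]
h(3.5) = -1 < 0, so the root lies in [3.5, 4]

-+-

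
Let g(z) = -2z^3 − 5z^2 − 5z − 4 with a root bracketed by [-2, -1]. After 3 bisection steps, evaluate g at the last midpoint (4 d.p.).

m = -1.5, g(m) = -1 (−); new bracket [-2, -1.5]
m = -1.75, g(m) = 0.15625 (+); new bracket [-1.75, -1.5]
m = -1.625, g(m) = -0.496094 (−); new bracket [-1.75, -1.625]

-0.4961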